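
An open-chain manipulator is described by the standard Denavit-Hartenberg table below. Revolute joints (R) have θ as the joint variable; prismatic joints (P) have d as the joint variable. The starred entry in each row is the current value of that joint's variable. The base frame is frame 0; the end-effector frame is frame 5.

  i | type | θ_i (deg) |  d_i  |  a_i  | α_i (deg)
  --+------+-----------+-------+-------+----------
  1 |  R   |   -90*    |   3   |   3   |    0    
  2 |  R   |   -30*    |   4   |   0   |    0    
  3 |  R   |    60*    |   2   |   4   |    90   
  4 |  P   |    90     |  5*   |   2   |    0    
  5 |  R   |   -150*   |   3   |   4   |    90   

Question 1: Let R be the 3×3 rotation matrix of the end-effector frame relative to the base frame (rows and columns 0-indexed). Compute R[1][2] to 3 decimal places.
End-effector z-axis (col 2 of R) = (-0.4330,0.7500,-0.5000)
R[1][2] = 0.7500

0.750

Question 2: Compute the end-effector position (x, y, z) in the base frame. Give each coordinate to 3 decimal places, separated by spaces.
-3.928 -12.196 7.536

after link 1: o_1 = (0.0000, -3.0000, 3.0000)
after link 2: o_2 = (0.0000, -3.0000, 7.0000)
after link 3: o_3 = (2.0000, -6.4641, 9.0000)
after link 4: o_4 = (-2.3301, -8.9641, 11.0000)
after link 5: o_5 = (-3.9282, -12.1962, 7.5359)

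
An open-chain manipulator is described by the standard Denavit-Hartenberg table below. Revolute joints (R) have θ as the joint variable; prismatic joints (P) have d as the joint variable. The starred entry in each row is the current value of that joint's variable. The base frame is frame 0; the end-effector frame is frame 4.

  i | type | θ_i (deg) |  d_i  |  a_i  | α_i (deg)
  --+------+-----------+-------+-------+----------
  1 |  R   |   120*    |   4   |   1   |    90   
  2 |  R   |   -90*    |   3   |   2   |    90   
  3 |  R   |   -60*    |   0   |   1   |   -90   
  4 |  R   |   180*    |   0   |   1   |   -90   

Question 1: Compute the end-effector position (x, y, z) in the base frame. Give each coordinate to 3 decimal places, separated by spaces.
2.098 2.366 2.000

after link 1: o_1 = (-0.5000, 0.8660, 4.0000)
after link 2: o_2 = (2.0981, 2.3660, 2.0000)
after link 3: o_3 = (1.3481, 1.9330, 1.5000)
after link 4: o_4 = (2.0981, 2.3660, 2.0000)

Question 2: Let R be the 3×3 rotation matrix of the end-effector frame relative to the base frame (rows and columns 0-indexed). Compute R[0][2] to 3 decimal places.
0.500

End-effector z-axis (col 2 of R) = (0.5000,-0.8660,0.0000)
R[0][2] = 0.5000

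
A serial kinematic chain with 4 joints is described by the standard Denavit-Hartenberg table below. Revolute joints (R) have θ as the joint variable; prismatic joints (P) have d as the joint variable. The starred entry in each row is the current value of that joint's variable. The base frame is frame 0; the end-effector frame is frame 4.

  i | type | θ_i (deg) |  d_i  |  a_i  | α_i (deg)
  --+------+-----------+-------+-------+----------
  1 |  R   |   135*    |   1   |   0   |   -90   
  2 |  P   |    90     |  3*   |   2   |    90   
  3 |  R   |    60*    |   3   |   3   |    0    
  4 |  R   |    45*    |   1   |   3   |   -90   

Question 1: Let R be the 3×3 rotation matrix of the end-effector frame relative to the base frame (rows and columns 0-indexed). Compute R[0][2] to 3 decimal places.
0.183

End-effector z-axis (col 2 of R) = (0.1830,0.1830,0.9659)
R[0][2] = 0.1830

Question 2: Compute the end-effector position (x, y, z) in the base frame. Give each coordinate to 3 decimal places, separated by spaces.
-8.836 -3.179 -1.724

after link 1: o_1 = (0.0000, 0.0000, 1.0000)
after link 2: o_2 = (-2.1213, -2.1213, -1.0000)
after link 3: o_3 = (-6.0798, -1.8371, -2.5000)
after link 4: o_4 = (-8.8359, -3.1790, -1.7235)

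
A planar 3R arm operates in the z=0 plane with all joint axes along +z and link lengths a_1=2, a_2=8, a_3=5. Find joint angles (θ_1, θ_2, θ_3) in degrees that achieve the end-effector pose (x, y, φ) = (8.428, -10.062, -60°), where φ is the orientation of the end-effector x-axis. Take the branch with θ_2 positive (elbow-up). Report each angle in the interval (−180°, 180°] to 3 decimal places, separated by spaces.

wrist centre = target − a_3·(cos φ, sin φ) = (5.9280, -5.7319)
cos θ_2 = (67.9956−2²−8²)/(2·2·8) = -0.0001; θ_2 = 90.0080° (elbow-up)
β = atan2(-5.7319,5.9280) = -44.0363°; ψ = atan2(8.0000,1.9989) = 75.9713°
θ_1 = β − ψ = -120.0076°
θ_3 = φ − θ_1 − θ_2 = -30.0004° (wrapped to (-180°,180°])

-120.008 90.008 -30.000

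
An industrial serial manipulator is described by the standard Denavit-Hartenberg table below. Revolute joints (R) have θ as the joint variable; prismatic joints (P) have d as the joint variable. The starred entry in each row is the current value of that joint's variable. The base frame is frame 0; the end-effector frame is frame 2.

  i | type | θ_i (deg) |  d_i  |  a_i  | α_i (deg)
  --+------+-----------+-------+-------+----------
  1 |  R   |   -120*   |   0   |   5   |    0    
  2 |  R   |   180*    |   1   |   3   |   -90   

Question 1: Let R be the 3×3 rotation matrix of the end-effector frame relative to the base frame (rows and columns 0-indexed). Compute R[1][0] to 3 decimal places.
End-effector x-axis (col 0 of R) = (0.5000,0.8660,0.0000)
R[1][0] = 0.8660

0.866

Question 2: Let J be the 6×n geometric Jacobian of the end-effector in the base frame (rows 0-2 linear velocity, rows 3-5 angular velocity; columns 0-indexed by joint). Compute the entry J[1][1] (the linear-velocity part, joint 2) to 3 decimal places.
1.500

axis z_1 = (0.0000,0.0000,1.0000); lever o_n−o_1 = (1.5000,2.5981,1.0000)
cross product → J_v[:, 1] = (-2.5981,1.5000,0.0000)
J_ω[:, 1] = z_1
entry J[1][1] = 1.5000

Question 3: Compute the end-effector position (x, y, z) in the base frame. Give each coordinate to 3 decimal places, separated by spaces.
-1.000 -1.732 1.000

after link 1: o_1 = (-2.5000, -4.3301, 0.0000)
after link 2: o_2 = (-1.0000, -1.7321, 1.0000)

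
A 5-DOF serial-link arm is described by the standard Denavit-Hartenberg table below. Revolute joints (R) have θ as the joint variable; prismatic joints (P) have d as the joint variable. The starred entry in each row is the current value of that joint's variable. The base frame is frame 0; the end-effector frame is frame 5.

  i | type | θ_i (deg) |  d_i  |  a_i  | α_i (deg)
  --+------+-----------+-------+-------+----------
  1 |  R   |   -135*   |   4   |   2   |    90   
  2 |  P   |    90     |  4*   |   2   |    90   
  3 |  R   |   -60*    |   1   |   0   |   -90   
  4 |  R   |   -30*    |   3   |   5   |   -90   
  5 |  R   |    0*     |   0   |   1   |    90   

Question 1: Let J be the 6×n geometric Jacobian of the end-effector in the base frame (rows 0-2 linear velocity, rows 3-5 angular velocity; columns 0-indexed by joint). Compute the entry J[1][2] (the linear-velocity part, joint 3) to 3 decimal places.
axis z_2 = (-0.7071,-0.7071,-0.0000); lever o_n−o_2 = (-0.7071,-4.9497,5.1962)
cross product → J_v[:, 2] = (-3.6742,3.6742,3.0000)
J_ω[:, 2] = z_2
entry J[1][2] = 3.6742

3.674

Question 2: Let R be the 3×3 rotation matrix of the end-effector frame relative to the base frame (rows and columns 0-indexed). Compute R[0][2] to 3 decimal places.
End-effector z-axis (col 2 of R) = (-0.3536,0.3536,0.8660)
R[0][2] = -0.3536

-0.354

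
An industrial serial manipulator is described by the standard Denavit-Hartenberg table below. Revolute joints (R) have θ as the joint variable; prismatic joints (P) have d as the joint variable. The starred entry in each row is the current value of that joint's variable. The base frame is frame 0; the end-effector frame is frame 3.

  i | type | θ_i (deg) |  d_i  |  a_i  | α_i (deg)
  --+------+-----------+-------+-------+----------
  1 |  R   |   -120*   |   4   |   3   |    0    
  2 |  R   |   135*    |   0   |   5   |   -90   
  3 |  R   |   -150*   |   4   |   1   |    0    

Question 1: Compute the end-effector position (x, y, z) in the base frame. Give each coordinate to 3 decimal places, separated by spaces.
1.458 2.336 4.500

after link 1: o_1 = (-1.5000, -2.5981, 4.0000)
after link 2: o_2 = (3.3296, -1.3040, 4.0000)
after link 3: o_3 = (1.4578, 2.3356, 4.5000)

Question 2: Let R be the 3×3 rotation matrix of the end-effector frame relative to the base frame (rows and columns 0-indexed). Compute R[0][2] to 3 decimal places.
End-effector z-axis (col 2 of R) = (-0.2588,0.9659,0.0000)
R[0][2] = -0.2588

-0.259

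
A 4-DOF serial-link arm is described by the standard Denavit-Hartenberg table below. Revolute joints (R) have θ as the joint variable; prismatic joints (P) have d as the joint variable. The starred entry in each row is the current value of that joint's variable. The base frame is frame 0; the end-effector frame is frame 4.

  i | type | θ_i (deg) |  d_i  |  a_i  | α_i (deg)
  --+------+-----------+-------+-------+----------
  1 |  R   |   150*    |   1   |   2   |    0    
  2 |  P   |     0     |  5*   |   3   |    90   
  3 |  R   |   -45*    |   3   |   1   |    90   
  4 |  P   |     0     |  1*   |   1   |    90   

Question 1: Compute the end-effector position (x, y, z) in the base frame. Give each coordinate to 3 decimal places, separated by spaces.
-3.442 5.452 3.879

after link 1: o_1 = (-1.7321, 1.0000, 1.0000)
after link 2: o_2 = (-4.3301, 2.5000, 6.0000)
after link 3: o_3 = (-3.4425, 5.4516, 5.2929)
after link 4: o_4 = (-3.4425, 5.4516, 3.8787)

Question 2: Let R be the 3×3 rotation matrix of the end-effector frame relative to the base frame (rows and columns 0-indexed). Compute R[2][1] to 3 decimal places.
End-effector y-axis (col 1 of R) = (0.6124,-0.3536,-0.7071)
R[2][1] = -0.7071

-0.707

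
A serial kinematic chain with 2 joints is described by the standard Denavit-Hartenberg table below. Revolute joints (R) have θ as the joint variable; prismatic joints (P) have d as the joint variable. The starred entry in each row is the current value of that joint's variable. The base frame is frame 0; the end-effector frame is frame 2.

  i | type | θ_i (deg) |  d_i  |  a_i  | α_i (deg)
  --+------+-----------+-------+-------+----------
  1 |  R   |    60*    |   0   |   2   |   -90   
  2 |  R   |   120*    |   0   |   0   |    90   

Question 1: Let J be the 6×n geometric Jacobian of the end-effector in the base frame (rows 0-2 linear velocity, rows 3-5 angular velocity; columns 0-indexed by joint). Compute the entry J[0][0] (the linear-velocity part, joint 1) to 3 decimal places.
-1.732

axis z_0 = ẑ; lever o_n−o_0 = (1.0000,1.7321,0.0000)
cross product → J_v[:, 0] = (-1.7321,1.0000,0.0000)
J_ω[:, 0] = z_0
entry J[0][0] = -1.7321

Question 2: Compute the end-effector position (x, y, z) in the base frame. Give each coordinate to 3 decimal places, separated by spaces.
1.000 1.732 0.000

after link 1: o_1 = (1.0000, 1.7321, 0.0000)
after link 2: o_2 = (1.0000, 1.7321, 0.0000)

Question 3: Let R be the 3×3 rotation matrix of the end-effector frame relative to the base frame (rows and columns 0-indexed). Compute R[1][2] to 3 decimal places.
0.750

End-effector z-axis (col 2 of R) = (0.4330,0.7500,-0.5000)
R[1][2] = 0.7500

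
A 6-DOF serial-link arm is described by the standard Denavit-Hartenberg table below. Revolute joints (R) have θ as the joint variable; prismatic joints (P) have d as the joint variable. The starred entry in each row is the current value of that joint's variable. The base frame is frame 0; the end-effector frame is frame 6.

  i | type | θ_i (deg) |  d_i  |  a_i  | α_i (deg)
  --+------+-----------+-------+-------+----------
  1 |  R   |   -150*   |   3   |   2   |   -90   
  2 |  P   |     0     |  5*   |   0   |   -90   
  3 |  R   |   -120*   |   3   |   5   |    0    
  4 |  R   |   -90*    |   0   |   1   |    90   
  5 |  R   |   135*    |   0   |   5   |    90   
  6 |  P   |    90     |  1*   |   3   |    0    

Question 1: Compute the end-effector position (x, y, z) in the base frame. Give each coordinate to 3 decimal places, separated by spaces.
1.586 -7.914 -4.243

after link 1: o_1 = (-1.7321, -1.0000, 3.0000)
after link 2: o_2 = (0.7679, -5.3301, 3.0000)
after link 3: o_3 = (5.0981, -7.8301, 0.0000)
after link 4: o_4 = (5.5981, -6.9641, 0.0000)
after link 5: o_5 = (3.8303, -10.0260, -3.5355)
after link 6: o_6 = (1.5858, -7.9136, -4.2426)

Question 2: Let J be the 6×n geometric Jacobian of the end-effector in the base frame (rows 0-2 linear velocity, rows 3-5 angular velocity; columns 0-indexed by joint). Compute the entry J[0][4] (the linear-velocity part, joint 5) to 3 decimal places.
axis z_4 = (-0.8660,0.5000,-0.0000); lever o_n−o_4 = (-4.0123,-0.9495,-4.2426)
cross product → J_v[:, 4] = (-2.1213,-3.6742,2.8284)
J_ω[:, 4] = z_4
entry J[0][4] = -2.1213

-2.121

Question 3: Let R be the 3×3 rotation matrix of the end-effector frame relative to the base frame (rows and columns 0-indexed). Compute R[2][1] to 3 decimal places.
0.707

End-effector y-axis (col 1 of R) = (0.3536,0.6124,0.7071)
R[2][1] = 0.7071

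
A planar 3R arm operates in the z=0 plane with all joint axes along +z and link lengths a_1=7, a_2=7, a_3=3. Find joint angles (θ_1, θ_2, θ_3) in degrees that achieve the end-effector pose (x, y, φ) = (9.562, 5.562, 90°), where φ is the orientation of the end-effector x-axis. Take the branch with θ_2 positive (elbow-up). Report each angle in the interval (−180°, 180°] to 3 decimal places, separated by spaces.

-30.002 90.003 29.999

wrist centre = target − a_3·(cos φ, sin φ) = (9.5620, 2.5620)
cos θ_2 = (97.9957−7²−7²)/(2·7·7) = -0.0000; θ_2 = 90.0025° (elbow-up)
β = atan2(2.5620,9.5620) = 14.9993°; ψ = atan2(7.0000,6.9997) = 45.0013°
θ_1 = β − ψ = -30.0020°
θ_3 = φ − θ_1 − θ_2 = 29.9995° (wrapped to (-180°,180°])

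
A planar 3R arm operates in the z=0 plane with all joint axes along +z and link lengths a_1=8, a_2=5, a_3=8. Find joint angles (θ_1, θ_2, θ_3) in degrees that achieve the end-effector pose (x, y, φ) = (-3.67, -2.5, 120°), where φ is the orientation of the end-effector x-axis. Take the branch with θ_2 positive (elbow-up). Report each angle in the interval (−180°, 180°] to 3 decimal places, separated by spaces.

-120.001 90.000 150.001

wrist centre = target − a_3·(cos φ, sin φ) = (0.3300, -9.4282)
cos θ_2 = (88.9999−8²−5²)/(2·8·5) = -0.0000; θ_2 = 90.0001° (elbow-up)
β = atan2(-9.4282,0.3300) = -87.9954°; ψ = atan2(5.0000,8.0000) = 32.0054°
θ_1 = β − ψ = -120.0008°
θ_3 = φ − θ_1 − θ_2 = 150.0007° (wrapped to (-180°,180°])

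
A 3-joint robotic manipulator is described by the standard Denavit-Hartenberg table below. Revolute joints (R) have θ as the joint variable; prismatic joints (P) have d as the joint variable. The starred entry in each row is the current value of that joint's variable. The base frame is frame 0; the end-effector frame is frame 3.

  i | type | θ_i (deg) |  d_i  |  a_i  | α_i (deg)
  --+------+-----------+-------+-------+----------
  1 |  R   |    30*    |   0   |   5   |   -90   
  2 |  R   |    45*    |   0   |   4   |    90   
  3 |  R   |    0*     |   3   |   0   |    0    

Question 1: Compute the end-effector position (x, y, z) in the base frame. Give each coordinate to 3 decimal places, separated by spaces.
8.617 4.975 -0.707

after link 1: o_1 = (4.3301, 2.5000, 0.0000)
after link 2: o_2 = (6.7796, 3.9142, -2.8284)
after link 3: o_3 = (8.6167, 4.9749, -0.7071)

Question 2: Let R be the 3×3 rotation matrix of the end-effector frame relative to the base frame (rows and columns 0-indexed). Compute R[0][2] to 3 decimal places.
0.612

End-effector z-axis (col 2 of R) = (0.6124,0.3536,0.7071)
R[0][2] = 0.6124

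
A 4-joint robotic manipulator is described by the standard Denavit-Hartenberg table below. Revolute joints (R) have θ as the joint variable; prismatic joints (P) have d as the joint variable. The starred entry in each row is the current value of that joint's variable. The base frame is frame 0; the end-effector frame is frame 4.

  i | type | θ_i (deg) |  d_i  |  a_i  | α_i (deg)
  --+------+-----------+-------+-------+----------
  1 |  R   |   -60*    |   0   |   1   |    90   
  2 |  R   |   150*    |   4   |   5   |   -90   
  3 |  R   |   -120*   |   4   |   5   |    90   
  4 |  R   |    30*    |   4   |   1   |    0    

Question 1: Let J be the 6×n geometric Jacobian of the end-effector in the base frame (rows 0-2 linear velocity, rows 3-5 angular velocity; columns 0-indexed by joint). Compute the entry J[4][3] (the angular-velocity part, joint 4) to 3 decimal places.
-0.400

axis z_3 = (0.8080,-0.3995,-0.4330); lever o_n−o_3 = (2.6450,-2.0813,-2.3816)
cross product → J_v[:, 3] = (0.0502,0.7790,-0.6250)
J_ω[:, 3] = z_3
entry J[4][3] = -0.3995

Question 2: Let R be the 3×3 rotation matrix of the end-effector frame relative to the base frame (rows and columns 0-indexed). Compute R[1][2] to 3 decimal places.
-0.400

End-effector z-axis (col 2 of R) = (0.8080,-0.3995,-0.4330)
R[1][2] = -0.3995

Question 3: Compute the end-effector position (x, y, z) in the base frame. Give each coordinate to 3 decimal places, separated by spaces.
-6.152 -3.505 -4.596

after link 1: o_1 = (0.5000, -0.8660, 0.0000)
after link 2: o_2 = (-5.1292, 0.8840, 2.5000)
after link 3: o_3 = (-8.7966, -1.4240, -2.2141)
after link 4: o_4 = (-6.1516, -3.5054, -4.5957)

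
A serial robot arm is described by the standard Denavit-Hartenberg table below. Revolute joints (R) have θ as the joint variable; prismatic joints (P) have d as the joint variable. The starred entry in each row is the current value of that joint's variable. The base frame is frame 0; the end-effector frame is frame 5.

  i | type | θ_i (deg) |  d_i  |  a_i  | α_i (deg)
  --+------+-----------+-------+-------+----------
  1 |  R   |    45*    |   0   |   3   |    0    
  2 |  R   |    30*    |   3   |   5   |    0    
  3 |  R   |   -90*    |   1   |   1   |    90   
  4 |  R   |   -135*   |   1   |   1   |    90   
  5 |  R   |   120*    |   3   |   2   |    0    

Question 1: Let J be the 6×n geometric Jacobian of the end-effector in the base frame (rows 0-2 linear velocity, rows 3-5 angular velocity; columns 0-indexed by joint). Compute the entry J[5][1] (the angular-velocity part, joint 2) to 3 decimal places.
1.000

axis z_1 = (0.0000,0.0000,1.0000); lever o_n−o_1 = (-0.4961,2.4809,6.1213)
cross product → J_v[:, 1] = (-2.4809,-0.4961,0.0000)
J_ω[:, 1] = z_1
entry J[5][1] = 1.0000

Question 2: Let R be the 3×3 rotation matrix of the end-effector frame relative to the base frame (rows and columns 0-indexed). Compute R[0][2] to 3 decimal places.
End-effector z-axis (col 2 of R) = (-0.6830,0.1830,0.7071)
R[0][2] = -0.6830

-0.683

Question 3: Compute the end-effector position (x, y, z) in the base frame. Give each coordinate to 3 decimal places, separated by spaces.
after link 1: o_1 = (2.1213, 2.1213, 0.0000)
after link 2: o_2 = (3.4154, 6.9509, 3.0000)
after link 3: o_3 = (4.3813, 6.6921, 4.0000)
after link 4: o_4 = (3.4395, 5.9092, 3.2929)
after link 5: o_5 = (1.6252, 4.6022, 6.1213)

1.625 4.602 6.121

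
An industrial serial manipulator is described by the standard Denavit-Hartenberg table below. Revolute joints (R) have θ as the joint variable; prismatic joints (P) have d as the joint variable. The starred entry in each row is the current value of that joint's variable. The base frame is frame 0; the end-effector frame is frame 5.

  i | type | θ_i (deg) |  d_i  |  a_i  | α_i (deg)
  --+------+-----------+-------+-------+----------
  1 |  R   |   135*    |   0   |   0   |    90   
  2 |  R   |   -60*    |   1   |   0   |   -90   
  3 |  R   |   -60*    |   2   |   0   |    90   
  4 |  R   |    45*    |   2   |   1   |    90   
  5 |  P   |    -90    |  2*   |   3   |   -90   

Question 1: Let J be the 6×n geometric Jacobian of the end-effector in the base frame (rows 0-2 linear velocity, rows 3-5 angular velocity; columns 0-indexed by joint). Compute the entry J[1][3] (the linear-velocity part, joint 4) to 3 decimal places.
axis z_3 = (0.6597,0.0474,0.7500); lever o_n−o_3 = (0.6973,1.1937,-2.0221)
cross product → J_v[:, 3] = (-0.9910,1.8571,0.7545)
J_ω[:, 3] = z_3
entry J[1][3] = 1.8571

1.857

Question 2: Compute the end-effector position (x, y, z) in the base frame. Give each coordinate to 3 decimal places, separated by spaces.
after link 1: o_1 = (0.0000, 0.0000, 0.0000)
after link 2: o_2 = (0.7071, 0.7071, 0.0000)
after link 3: o_3 = (-0.5176, 1.9319, 1.0000)
after link 4: o_4 = (0.6768, 3.0176, 2.5474)
after link 5: o_5 = (0.1797, 3.1255, -1.0221)

0.180 3.126 -1.022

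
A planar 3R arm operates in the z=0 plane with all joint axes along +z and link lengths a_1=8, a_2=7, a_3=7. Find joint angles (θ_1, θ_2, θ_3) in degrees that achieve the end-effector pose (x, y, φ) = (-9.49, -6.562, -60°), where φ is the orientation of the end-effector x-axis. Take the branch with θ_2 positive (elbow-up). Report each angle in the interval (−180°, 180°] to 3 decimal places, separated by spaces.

154.405 60.006 85.589

wrist centre = target − a_3·(cos φ, sin φ) = (-12.9900, -0.4998)
cos θ_2 = (168.9899−8²−7²)/(2·8·7) = 0.4999; θ_2 = 60.0060° (elbow-up)
β = atan2(-0.4998,-12.9900) = -177.7965°; ψ = atan2(6.0625,11.4994) = 27.7985°
θ_1 = β − ψ = -205.5950°
θ_3 = φ − θ_1 − θ_2 = 85.5890° (wrapped to (-180°,180°])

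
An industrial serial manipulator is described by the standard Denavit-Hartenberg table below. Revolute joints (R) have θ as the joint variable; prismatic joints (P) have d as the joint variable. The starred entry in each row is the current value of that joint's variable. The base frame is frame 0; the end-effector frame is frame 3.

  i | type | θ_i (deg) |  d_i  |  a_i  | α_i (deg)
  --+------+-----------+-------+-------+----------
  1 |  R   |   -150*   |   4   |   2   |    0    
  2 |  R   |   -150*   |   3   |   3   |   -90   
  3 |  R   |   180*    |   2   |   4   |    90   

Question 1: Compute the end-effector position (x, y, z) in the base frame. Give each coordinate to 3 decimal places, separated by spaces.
after link 1: o_1 = (-1.7321, -1.0000, 4.0000)
after link 2: o_2 = (-0.2321, 1.5981, 7.0000)
after link 3: o_3 = (-3.9641, -0.8660, 7.0000)

-3.964 -0.866 7.000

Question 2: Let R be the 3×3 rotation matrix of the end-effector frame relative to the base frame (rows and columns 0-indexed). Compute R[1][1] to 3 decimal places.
End-effector y-axis (col 1 of R) = (-0.8660,0.5000,0.0000)
R[1][1] = 0.5000

0.500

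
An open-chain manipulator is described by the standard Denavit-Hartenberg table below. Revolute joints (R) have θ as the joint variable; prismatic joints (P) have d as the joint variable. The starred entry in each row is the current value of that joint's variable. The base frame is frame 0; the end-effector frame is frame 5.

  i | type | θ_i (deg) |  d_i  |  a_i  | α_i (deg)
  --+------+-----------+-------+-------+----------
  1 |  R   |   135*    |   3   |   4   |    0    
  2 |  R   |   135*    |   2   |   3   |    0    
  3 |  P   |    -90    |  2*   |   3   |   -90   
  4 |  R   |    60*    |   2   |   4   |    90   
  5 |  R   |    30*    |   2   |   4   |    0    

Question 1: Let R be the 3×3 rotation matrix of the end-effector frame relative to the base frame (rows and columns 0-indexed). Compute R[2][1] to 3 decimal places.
End-effector y-axis (col 1 of R) = (0.2500,-0.8660,0.4330)
R[2][1] = 0.4330

0.433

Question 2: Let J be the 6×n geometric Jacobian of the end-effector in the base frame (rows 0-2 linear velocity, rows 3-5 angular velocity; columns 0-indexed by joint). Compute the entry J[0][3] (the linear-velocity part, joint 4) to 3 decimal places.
axis z_3 = (-0.0000,-1.0000,0.0000); lever o_n−o_3 = (-5.4641,-4.0000,-5.4641)
cross product → J_v[:, 3] = (5.4641,-0.0000,-5.4641)
J_ω[:, 3] = z_3
entry J[0][3] = 5.4641

5.464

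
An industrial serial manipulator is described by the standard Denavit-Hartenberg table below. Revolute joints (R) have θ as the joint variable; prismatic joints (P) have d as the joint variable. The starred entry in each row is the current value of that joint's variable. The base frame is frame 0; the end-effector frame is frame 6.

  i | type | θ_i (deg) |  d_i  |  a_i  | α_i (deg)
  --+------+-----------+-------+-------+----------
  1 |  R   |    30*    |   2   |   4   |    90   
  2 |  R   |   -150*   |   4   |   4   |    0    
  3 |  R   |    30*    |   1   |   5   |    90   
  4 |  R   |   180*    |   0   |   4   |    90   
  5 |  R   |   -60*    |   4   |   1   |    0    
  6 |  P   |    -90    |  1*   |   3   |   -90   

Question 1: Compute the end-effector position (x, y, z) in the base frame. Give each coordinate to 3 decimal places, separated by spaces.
5.897 -8.142 -3.866

after link 1: o_1 = (3.4641, 2.0000, 2.0000)
after link 2: o_2 = (2.4641, -3.1962, 0.0000)
after link 3: o_3 = (0.7990, -5.3122, -4.3301)
after link 4: o_4 = (2.5311, -4.3122, -0.8660)
after link 5: o_5 = (5.3971, -7.2763, -0.8660)
after link 6: o_6 = (5.8971, -8.1423, -3.8660)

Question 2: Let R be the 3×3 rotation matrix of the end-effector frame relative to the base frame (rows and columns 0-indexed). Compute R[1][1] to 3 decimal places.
0.866

End-effector y-axis (col 1 of R) = (-0.5000,0.8660,0.0000)
R[1][1] = 0.8660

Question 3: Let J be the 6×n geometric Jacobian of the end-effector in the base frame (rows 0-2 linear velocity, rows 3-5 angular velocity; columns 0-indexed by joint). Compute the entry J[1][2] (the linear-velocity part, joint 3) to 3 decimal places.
axis z_2 = (0.5000,-0.8660,0.0000); lever o_n−o_2 = (3.4330,-4.9462,-3.8660)
cross product → J_v[:, 2] = (3.3481,1.9330,0.5000)
J_ω[:, 2] = z_2
entry J[1][2] = 1.9330

1.933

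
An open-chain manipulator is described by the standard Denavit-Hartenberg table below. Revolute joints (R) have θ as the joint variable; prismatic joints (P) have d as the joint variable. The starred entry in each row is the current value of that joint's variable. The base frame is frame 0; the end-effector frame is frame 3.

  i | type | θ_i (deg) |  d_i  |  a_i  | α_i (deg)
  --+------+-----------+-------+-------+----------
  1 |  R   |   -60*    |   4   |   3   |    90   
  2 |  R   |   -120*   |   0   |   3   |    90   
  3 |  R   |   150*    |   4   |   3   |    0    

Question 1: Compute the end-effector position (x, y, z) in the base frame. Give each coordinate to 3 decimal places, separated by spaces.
after link 1: o_1 = (1.5000, -2.5981, 4.0000)
after link 2: o_2 = (0.7500, -1.2990, 1.4019)
after link 3: o_3 = (-1.6316, -0.1740, 5.6519)

-1.632 -0.174 5.652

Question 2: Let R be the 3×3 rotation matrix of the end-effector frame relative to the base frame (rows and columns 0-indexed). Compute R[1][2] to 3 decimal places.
End-effector z-axis (col 2 of R) = (-0.4330,0.7500,0.5000)
R[1][2] = 0.7500

0.750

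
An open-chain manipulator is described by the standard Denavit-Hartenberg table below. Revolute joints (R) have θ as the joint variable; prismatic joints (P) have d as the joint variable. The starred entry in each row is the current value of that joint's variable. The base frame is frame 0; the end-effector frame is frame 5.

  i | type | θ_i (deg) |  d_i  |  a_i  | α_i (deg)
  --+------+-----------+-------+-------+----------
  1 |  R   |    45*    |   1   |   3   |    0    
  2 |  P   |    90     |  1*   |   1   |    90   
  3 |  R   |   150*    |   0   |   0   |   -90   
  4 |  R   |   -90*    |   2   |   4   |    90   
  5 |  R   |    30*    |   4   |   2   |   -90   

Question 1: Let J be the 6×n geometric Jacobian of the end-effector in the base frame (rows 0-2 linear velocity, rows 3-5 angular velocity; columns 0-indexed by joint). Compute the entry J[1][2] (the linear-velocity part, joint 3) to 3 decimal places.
3.251

axis z_2 = (0.7071,0.7071,0.0000); lever o_n−o_2 = (2.6643,5.4420,-4.5981)
cross product → J_v[:, 2] = (-3.2513,3.2513,1.9641)
J_ω[:, 2] = z_2
entry J[1][2] = 3.2513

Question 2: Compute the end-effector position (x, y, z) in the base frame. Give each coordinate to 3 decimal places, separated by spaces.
after link 1: o_1 = (2.1213, 2.1213, 1.0000)
after link 2: o_2 = (1.4142, 2.8284, 2.0000)
after link 3: o_3 = (1.4142, 2.8284, 2.0000)
after link 4: o_4 = (4.9497, 4.9497, 0.2679)
after link 5: o_5 = (4.0786, 8.2704, -2.5981)

4.079 8.270 -2.598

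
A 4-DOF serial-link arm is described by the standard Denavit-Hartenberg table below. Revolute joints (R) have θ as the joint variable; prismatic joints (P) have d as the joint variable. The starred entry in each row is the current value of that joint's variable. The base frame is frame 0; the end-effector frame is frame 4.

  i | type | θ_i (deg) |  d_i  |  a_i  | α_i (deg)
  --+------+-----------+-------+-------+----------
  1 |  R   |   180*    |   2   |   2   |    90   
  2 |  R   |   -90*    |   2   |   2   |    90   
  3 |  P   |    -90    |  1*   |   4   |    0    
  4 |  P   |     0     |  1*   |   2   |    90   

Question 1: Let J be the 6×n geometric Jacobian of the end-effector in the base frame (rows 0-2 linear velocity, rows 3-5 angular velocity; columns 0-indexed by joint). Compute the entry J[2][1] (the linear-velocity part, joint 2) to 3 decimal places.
axis z_1 = (0.0000,1.0000,0.0000); lever o_n−o_1 = (2.0000,-4.0000,-2.0000)
cross product → J_v[:, 1] = (-2.0000,0.0000,-2.0000)
J_ω[:, 1] = z_1
entry J[2][1] = -2.0000

-2.000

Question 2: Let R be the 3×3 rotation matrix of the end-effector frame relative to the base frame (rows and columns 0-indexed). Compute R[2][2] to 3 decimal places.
End-effector z-axis (col 2 of R) = (0.0000,-0.0000,1.0000)
R[2][2] = 1.0000

1.000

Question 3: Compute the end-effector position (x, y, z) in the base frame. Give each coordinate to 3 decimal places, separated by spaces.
-0.000 -4.000 -0.000

after link 1: o_1 = (-2.0000, 0.0000, 2.0000)
after link 2: o_2 = (-2.0000, 2.0000, 0.0000)
after link 3: o_3 = (-1.0000, -2.0000, -0.0000)
after link 4: o_4 = (-0.0000, -4.0000, -0.0000)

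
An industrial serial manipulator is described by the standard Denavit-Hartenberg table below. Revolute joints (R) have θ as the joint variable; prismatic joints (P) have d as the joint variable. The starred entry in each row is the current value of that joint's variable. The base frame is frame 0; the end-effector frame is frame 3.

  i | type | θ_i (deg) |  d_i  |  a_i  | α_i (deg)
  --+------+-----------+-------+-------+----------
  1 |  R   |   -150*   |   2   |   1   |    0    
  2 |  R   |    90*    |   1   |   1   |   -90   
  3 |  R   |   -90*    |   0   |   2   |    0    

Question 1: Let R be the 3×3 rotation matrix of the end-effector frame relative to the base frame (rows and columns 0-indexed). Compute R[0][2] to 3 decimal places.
0.866

End-effector z-axis (col 2 of R) = (0.8660,0.5000,0.0000)
R[0][2] = 0.8660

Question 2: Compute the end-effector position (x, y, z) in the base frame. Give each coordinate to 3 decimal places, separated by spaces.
-0.366 -1.366 5.000

after link 1: o_1 = (-0.8660, -0.5000, 2.0000)
after link 2: o_2 = (-0.3660, -1.3660, 3.0000)
after link 3: o_3 = (-0.3660, -1.3660, 5.0000)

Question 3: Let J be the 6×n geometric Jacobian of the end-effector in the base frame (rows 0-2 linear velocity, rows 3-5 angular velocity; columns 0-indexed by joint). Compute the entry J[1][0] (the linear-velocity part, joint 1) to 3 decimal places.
axis z_0 = ẑ; lever o_n−o_0 = (-0.3660,-1.3660,5.0000)
cross product → J_v[:, 0] = (1.3660,-0.3660,0.0000)
J_ω[:, 0] = z_0
entry J[1][0] = -0.3660

-0.366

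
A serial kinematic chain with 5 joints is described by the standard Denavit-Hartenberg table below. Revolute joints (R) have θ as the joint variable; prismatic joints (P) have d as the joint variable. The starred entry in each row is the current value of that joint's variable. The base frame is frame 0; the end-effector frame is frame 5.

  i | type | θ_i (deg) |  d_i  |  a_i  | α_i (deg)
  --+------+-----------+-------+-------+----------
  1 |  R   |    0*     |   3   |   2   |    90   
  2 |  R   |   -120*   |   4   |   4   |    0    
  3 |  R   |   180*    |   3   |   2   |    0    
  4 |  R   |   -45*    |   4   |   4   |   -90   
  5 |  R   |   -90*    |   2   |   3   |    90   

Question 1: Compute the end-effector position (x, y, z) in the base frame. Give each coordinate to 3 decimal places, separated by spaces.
4.346 -14.000 4.235

after link 1: o_1 = (2.0000, 0.0000, 3.0000)
after link 2: o_2 = (0.0000, -4.0000, -0.4641)
after link 3: o_3 = (1.0000, -7.0000, 1.2679)
after link 4: o_4 = (4.8637, -11.0000, 2.3032)
after link 5: o_5 = (4.3461, -14.0000, 4.2351)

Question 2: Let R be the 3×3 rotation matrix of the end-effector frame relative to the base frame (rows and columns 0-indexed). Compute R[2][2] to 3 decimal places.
End-effector z-axis (col 2 of R) = (-0.9659,-0.0000,-0.2588)
R[2][2] = -0.2588

-0.259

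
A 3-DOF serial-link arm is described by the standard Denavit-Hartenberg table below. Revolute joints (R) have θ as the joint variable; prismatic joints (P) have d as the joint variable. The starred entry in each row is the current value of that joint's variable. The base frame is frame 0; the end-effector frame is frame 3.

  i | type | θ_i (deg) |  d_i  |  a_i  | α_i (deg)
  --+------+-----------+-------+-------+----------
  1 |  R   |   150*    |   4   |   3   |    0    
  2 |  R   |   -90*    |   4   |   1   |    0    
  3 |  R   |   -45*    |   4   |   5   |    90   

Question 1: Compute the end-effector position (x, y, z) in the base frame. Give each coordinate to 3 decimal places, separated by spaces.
2.732 3.660 12.000

after link 1: o_1 = (-2.5981, 1.5000, 4.0000)
after link 2: o_2 = (-2.0981, 2.3660, 8.0000)
after link 3: o_3 = (2.7316, 3.6601, 12.0000)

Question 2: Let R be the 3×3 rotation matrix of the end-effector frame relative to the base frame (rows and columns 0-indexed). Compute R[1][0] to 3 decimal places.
End-effector x-axis (col 0 of R) = (0.9659,0.2588,0.0000)
R[1][0] = 0.2588

0.259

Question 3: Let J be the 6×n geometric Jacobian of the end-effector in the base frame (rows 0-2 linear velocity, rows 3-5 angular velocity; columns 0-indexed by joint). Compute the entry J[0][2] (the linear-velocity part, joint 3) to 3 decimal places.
-1.294

axis z_2 = (0.0000,0.0000,1.0000); lever o_n−o_2 = (4.8296,1.2941,4.0000)
cross product → J_v[:, 2] = (-1.2941,4.8296,0.0000)
J_ω[:, 2] = z_2
entry J[0][2] = -1.2941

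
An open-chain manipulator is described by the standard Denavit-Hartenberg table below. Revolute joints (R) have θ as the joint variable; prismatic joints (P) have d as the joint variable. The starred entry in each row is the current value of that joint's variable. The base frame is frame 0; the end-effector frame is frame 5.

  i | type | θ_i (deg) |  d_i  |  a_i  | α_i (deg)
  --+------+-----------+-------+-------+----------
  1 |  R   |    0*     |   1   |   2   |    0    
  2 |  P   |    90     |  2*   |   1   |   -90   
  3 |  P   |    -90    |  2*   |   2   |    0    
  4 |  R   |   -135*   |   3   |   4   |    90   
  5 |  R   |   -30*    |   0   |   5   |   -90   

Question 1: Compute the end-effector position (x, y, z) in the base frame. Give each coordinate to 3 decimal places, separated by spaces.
after link 1: o_1 = (2.0000, 0.0000, 1.0000)
after link 2: o_2 = (2.0000, 1.0000, 3.0000)
after link 3: o_3 = (0.0000, 1.0000, 5.0000)
after link 4: o_4 = (-3.0000, -1.8284, 2.1716)
after link 5: o_5 = (-0.5000, -4.8903, -0.8903)

-0.500 -4.890 -0.890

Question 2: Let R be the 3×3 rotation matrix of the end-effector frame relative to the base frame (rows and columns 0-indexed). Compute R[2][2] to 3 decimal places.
-0.354

End-effector z-axis (col 2 of R) = (-0.8660,-0.3536,-0.3536)
R[2][2] = -0.3536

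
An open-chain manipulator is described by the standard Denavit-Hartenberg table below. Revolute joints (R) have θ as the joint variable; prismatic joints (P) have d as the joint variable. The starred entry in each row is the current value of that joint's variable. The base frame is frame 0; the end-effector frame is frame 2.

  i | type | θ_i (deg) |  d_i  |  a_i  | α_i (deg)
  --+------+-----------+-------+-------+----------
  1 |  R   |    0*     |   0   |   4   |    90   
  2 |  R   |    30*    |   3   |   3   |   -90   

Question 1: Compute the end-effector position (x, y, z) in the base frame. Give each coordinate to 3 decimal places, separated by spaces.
6.598 -3.000 1.500

after link 1: o_1 = (4.0000, 0.0000, 0.0000)
after link 2: o_2 = (6.5981, -3.0000, 1.5000)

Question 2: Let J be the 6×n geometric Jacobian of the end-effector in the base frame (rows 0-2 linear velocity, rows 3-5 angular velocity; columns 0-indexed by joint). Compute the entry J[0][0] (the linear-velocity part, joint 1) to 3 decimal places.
axis z_0 = ẑ; lever o_n−o_0 = (6.5981,-3.0000,1.5000)
cross product → J_v[:, 0] = (3.0000,6.5981,-0.0000)
J_ω[:, 0] = z_0
entry J[0][0] = 3.0000

3.000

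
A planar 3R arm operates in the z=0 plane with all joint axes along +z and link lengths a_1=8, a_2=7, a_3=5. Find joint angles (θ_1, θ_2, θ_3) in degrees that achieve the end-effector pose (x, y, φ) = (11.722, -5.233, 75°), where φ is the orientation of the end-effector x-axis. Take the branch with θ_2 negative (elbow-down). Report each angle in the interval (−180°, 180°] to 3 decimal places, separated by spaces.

wrist centre = target − a_3·(cos φ, sin φ) = (10.4279, -10.0626)
cos θ_2 = (209.9977−8²−7²)/(2·8·7) = 0.8661; θ_2 = -29.9971° (elbow-down)
β = atan2(-10.0626,10.4279) = -43.9787°; ψ = atan2(-3.4997,14.0624) = -13.9753°
θ_1 = β − ψ = -30.0035°
θ_3 = φ − θ_1 − θ_2 = 135.0005° (wrapped to (-180°,180°])

-30.003 -29.997 135.001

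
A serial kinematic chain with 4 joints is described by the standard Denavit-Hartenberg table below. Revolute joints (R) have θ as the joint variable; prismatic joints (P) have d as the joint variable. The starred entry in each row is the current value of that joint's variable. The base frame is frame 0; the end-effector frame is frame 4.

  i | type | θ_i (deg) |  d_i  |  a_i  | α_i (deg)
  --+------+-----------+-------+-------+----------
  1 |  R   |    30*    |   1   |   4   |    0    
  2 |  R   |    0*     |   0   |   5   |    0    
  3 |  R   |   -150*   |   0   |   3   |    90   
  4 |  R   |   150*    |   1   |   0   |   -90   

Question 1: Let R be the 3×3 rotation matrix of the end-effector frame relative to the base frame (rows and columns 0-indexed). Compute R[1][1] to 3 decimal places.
End-effector y-axis (col 1 of R) = (0.8660,-0.5000,-0.0000)
R[1][1] = -0.5000

-0.500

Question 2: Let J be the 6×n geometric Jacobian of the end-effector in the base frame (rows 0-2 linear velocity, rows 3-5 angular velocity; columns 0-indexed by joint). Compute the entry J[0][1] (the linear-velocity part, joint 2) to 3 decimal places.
-0.402

axis z_1 = (0.0000,0.0000,1.0000); lever o_n−o_1 = (1.9641,0.4019,0.0000)
cross product → J_v[:, 1] = (-0.4019,1.9641,0.0000)
J_ω[:, 1] = z_1
entry J[0][1] = -0.4019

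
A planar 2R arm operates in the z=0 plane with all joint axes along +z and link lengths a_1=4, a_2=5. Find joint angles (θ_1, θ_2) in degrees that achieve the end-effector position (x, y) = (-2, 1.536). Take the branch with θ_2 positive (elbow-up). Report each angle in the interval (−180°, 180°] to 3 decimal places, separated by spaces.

cos θ_2 = (6.3593−4²−5²)/(2·4·5) = -0.8660; θ_2 = 149.9991° (elbow-up)
β = atan2(1.5360,-2.0000) = 142.4757°; ψ = atan2(2.5001,-0.3301) = 97.5214°
θ_1 = β − ψ = 44.9544°

44.954 149.999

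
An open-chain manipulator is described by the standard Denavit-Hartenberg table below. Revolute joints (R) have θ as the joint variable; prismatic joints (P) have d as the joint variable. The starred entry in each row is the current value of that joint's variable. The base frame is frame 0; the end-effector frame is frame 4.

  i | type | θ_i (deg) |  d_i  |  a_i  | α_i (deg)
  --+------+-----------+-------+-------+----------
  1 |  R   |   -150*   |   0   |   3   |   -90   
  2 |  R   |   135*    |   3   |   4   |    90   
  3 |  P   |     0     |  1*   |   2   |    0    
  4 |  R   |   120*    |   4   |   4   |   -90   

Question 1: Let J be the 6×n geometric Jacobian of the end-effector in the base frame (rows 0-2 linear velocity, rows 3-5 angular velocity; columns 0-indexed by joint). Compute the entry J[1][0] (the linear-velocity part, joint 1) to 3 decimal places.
0.022

axis z_0 = ẑ; lever o_n−o_0 = (0.0216,-7.4516,-6.3640)
cross product → J_v[:, 0] = (7.4516,0.0216,-0.0000)
J_ω[:, 0] = z_0
entry J[1][0] = 0.0216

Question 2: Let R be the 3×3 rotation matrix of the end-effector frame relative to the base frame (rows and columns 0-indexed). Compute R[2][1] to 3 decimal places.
0.707

End-effector y-axis (col 1 of R) = (0.6124,0.3536,0.7071)
R[2][1] = 0.7071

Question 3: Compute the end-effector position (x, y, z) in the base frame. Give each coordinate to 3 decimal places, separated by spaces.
0.022 -7.452 -6.364

after link 1: o_1 = (-2.5981, -1.5000, 0.0000)
after link 2: o_2 = (1.3514, -2.6839, -2.8284)
after link 3: o_3 = (1.9638, -2.3303, -4.9497)
after link 4: o_4 = (0.0216, -7.4516, -6.3640)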